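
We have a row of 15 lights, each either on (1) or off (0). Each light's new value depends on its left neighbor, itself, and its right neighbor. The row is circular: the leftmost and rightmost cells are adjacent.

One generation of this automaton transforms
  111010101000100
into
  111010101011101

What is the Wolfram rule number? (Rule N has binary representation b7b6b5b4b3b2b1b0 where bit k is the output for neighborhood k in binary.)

207

position 1: 111 → 1  (bit 7 = 1)
position 2: 110 → 1  (bit 6 = 1)
position 3: 101 → 0  (bit 5 = 0)
position 9: 100 → 0  (bit 4 = 0)
position 0: 011 → 1  (bit 3 = 1)
position 4: 010 → 1  (bit 2 = 1)
position 11: 001 → 1  (bit 1 = 1)
position 10: 000 → 1  (bit 0 = 1)
bits b7..b0 = 11001111 = 207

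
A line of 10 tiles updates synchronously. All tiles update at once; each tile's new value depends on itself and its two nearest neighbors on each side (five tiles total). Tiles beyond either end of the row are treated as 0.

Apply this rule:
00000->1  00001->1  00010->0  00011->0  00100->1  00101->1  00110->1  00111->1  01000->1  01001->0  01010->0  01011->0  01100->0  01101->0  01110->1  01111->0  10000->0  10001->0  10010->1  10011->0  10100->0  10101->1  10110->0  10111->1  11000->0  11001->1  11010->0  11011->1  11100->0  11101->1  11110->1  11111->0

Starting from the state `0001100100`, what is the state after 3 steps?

1101011110
1001010100
1011010010

1011010010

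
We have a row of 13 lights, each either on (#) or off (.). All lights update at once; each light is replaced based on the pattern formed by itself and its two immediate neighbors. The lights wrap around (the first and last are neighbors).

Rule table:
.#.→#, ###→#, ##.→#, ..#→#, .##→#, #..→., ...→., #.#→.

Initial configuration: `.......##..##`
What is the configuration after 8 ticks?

.########.###

......###.###
.....####.###
....#####.###
...######.###
..#######.###
.########.###
.########.###  (fixed point — unchanged through tick 8)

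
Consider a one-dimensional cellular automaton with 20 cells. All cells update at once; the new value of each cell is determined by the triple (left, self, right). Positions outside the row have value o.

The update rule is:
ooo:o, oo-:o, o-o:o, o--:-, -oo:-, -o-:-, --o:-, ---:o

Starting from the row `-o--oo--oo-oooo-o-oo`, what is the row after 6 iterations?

oooo-oo--o-o--oo-ooo

o----o---oo-oooo-o-o
o-oo---o--oo-oooo-o-
oo-o-o-----oo-oooo-o
ooo-o--ooo--oo-oooo-
oooo----oo---oo-oooo
oooo-oo--o-o--oo-ooo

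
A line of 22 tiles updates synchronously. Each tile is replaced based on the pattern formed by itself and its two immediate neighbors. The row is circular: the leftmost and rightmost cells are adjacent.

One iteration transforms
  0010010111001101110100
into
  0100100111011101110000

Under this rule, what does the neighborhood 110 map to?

At position 9 the neighborhood is 110; the next row has 1 there.

1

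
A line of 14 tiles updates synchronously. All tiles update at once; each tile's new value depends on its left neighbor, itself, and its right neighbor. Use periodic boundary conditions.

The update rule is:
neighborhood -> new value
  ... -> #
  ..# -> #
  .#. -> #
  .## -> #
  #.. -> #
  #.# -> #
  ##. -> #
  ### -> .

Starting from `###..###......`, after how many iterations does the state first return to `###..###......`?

#.####.#######
###..###......

2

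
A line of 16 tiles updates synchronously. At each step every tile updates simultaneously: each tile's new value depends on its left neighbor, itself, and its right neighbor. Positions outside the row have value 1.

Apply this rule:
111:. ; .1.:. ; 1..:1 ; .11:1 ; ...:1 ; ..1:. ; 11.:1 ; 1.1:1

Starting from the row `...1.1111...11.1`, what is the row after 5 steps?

11..11..111.1111
.11.111.1.111...
11111.11.11.111.
....111111111.11
111.1.......111.

111.1.......111.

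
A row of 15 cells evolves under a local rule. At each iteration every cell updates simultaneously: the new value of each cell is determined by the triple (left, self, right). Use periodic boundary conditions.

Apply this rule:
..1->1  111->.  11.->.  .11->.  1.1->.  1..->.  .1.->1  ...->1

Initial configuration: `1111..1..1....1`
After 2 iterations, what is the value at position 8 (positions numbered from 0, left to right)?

iteration 1: .....11.11.111.
iteration 2: 11111..........
position 8 holds .

.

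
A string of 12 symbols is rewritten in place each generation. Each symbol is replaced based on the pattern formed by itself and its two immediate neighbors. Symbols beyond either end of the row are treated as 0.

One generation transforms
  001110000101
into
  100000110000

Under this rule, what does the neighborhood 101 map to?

0

At position 10 the neighborhood is 101; the next row has 0 there.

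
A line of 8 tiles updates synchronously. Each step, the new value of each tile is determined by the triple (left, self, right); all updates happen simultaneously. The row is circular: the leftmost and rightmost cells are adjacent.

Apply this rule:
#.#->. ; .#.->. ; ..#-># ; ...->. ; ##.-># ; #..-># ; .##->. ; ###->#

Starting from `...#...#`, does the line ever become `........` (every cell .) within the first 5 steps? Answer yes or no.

#.#.#.#.
........
all cells are . at step 2

yes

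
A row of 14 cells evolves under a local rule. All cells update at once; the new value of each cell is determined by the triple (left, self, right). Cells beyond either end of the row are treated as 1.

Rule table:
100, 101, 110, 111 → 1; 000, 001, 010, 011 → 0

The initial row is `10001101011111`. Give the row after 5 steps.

step 1: 11000110101111
step 2: 11100011010111
step 3: 11110001101011
step 4: 11111000110101
step 5: 11111100011010

11111100011010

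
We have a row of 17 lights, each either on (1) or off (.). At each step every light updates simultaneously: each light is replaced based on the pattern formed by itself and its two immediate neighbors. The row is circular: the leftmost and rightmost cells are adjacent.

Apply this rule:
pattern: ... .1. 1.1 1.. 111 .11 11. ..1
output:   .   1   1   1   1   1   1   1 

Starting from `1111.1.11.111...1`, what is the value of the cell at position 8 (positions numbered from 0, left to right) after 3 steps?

1

11111111111111.11
11111111111111111
11111111111111111
position 8 holds 1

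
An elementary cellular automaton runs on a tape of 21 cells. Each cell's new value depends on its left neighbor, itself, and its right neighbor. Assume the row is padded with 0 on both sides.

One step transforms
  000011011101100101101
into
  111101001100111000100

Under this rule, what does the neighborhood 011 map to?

At position 4 the neighborhood is 011; the next row has 0 there.

0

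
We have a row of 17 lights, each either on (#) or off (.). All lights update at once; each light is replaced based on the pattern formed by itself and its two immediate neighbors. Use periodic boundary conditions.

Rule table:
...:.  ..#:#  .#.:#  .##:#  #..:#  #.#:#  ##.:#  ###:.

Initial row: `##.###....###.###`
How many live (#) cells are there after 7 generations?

.###.##..##.###..
##.##########.##.
####........#####
...##......##....
..####....####...
.##..##..##..##..
################.
count of #: 16

16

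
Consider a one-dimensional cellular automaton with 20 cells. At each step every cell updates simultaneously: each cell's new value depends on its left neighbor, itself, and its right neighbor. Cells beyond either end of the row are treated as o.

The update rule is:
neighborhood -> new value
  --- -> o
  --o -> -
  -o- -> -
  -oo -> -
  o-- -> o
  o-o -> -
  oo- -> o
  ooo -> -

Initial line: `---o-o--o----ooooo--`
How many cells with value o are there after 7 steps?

9

oo----o--ooo-----oo-
-oooo--o---ooooo--o-
----oo--oo-----oo---
ooo--oo--ooooo--ooo-
--oo--oo-----oo---o-
o--oo--ooooo--ooo---
oo--oo-----oo---ooo-
count of o: 9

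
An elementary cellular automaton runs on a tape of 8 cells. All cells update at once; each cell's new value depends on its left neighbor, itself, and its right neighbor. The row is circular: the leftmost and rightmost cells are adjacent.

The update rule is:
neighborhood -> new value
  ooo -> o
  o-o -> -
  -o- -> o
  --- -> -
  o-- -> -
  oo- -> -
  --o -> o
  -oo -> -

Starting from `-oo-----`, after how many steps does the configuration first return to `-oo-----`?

step 1: o-------
step 2: o------o
step 3: ------o-
step 4: -----oo-
step 5: ----o---
step 6: ---oo---
step 7: --o-----
step 8: -oo-----

8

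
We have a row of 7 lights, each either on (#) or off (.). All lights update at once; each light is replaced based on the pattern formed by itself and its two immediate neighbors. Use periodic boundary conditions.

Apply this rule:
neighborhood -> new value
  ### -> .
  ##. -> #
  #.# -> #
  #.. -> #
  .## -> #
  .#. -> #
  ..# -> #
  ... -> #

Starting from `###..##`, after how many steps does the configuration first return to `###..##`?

..####.
###..##

2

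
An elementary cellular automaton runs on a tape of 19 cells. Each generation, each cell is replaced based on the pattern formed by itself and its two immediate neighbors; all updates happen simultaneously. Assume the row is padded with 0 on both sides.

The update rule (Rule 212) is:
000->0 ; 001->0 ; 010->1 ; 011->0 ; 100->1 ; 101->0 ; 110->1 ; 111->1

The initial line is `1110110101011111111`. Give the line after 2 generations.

0110010101001111111
0011010101100111111

0011010101100111111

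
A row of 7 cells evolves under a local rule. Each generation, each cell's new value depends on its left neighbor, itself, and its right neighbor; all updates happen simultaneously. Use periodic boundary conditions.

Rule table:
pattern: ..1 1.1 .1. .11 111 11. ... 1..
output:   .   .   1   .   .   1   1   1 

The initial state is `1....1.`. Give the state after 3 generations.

11.1.11

1111.1.
...1.1.
11.1.11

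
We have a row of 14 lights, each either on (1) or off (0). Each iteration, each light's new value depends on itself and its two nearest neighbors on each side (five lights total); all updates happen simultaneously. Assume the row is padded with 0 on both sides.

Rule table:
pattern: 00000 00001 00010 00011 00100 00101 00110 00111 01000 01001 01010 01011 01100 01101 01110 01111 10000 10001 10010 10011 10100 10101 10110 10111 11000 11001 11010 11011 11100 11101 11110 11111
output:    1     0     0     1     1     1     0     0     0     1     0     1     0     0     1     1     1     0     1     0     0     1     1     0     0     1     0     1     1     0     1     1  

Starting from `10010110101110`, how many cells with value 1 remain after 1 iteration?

iteration 1: 11111100110110
count of 1: 10

10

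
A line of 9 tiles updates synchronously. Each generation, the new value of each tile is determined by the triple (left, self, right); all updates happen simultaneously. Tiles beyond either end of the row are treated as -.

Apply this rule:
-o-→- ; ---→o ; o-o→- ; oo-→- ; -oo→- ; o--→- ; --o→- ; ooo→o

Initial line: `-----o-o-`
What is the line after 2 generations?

-oo--oooo

generation 1: oooo-----
generation 2: -oo--oooo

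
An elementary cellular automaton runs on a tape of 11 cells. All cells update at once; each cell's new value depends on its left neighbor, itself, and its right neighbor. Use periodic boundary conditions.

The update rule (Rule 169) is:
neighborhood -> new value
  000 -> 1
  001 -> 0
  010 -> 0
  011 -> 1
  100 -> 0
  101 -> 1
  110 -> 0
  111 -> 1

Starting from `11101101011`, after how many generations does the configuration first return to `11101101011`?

11

generation 1: 11011010111
generation 2: 10110101111
generation 3: 01101011111
generation 4: 11010111110
generation 5: 10101111101
generation 6: 01011111011
generation 7: 10111110110
generation 8: 01111101101
generation 9: 11111011010
generation 10: 11110110101
generation 11: 11101101011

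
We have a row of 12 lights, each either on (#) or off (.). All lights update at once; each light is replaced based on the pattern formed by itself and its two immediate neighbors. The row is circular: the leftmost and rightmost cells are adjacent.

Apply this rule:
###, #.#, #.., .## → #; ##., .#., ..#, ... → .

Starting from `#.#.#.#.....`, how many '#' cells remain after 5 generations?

4

.#.#.#.#....
..#.#.#.#...
...#.#.#.#..
....#.#.#.#.
.....#.#.#.#
count of #: 4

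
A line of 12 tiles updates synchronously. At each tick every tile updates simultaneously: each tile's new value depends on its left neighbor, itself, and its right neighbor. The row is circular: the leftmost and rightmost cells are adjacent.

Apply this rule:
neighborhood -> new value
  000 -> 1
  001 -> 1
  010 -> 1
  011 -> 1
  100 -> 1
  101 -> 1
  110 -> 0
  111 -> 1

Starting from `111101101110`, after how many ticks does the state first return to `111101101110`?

12

111011011101
110110111011
101101110111
011011101111
110111011110
101110111101
011101111011
111011110110
110111101101
101111011011
011110110111
111101101110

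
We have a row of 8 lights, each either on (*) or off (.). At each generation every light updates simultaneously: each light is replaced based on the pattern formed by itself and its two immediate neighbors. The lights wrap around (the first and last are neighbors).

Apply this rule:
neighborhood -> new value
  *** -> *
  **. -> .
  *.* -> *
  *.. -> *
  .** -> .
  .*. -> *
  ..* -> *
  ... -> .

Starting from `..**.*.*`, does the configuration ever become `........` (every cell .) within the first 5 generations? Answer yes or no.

generation 1: **..****
generation 2: *.**.***
generation 3: .*..*.**
generation 4: ******..
generation 5: .****.**
generation 5 is .****.**, still not uniform .

no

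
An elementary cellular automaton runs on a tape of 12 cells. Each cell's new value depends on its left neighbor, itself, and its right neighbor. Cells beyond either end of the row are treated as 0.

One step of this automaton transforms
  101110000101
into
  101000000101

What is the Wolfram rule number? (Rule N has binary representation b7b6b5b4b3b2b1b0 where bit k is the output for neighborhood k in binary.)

12

position 3: 111 → 0  (bit 7 = 0)
position 4: 110 → 0  (bit 6 = 0)
position 1: 101 → 0  (bit 5 = 0)
position 5: 100 → 0  (bit 4 = 0)
position 2: 011 → 1  (bit 3 = 1)
position 0: 010 → 1  (bit 2 = 1)
position 8: 001 → 0  (bit 1 = 0)
position 6: 000 → 0  (bit 0 = 0)
bits b7..b0 = 00001100 = 12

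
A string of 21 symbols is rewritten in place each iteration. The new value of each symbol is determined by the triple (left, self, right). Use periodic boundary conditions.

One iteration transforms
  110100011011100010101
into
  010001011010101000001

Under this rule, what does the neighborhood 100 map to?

At position 4 the neighborhood is 100; the next row has 0 there.

0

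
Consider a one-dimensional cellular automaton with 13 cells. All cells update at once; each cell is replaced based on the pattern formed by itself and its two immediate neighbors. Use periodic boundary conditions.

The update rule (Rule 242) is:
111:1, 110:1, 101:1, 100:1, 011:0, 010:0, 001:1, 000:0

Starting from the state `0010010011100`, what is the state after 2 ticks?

0101101101110
1010110110111

1010110110111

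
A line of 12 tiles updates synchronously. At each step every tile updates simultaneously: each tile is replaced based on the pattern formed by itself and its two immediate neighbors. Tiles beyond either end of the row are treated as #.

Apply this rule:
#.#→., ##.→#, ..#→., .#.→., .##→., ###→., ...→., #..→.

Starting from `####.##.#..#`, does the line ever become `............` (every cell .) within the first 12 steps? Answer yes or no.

yes

...#..#.....
............
all cells are . at step 2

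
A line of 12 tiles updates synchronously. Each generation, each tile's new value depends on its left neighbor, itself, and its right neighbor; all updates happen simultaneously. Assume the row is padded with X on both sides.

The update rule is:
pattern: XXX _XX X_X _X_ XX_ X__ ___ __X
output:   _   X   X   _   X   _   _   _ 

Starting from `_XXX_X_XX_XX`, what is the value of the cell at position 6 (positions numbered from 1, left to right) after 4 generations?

generation 1: XX_XX_XXXXX_
generation 2: _XXXXXX___XX
generation 3: XX____X___X_
generation 4: _X_________X
position 6 holds _

_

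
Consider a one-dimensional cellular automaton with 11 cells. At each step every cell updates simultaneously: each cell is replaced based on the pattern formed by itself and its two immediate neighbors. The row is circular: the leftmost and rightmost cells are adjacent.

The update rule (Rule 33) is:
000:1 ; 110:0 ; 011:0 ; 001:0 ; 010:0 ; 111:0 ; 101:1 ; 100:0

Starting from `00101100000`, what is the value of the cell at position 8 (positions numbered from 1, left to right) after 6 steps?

0

10010001111
00000100000
11110001111
00000100000  (repeats step 2; period 2)
step 6: 00000100000
position 8 holds 0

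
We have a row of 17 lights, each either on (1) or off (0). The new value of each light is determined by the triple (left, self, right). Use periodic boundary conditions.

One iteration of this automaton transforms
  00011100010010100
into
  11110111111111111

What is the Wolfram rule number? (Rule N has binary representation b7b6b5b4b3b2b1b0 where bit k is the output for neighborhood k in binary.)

position 4: 111 → 0  (bit 7 = 0)
position 5: 110 → 1  (bit 6 = 1)
position 13: 101 → 1  (bit 5 = 1)
position 6: 100 → 1  (bit 4 = 1)
position 3: 011 → 1  (bit 3 = 1)
position 9: 010 → 1  (bit 2 = 1)
position 2: 001 → 1  (bit 1 = 1)
position 0: 000 → 1  (bit 0 = 1)
bits b7..b0 = 01111111 = 127

127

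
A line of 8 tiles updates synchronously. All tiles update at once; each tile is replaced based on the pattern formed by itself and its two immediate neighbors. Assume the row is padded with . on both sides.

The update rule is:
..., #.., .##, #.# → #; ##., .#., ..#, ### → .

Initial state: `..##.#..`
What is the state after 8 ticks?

#.#.#.##
.#.#.##.
..#.##.#
#..##.#.
.#.#.#.#
..#.#.#.
#..#.#.#
.#..#.#.

.#..#.#.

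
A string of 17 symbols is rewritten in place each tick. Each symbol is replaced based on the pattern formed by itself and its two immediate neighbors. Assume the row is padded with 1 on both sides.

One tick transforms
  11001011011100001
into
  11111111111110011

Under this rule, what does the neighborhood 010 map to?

1

At position 4 the neighborhood is 010; the next row has 1 there.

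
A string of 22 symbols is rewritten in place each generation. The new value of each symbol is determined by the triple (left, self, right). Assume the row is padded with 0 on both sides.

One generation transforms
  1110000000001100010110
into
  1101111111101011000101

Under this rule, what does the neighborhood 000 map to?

At position 4 the neighborhood is 000; the next row has 1 there.

1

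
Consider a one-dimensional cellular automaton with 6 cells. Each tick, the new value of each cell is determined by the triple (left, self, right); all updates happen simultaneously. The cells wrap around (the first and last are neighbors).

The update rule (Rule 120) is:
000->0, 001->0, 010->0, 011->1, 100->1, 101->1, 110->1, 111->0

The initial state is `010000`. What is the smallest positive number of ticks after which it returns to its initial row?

001000
000100
000010
000001
100000
010000

6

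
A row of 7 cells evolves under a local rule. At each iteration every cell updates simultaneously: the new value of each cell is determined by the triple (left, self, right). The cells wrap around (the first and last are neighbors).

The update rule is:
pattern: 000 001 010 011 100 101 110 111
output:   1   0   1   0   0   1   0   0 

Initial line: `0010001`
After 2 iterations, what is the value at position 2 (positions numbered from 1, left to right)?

0010101
0011111
position 2 holds 0

0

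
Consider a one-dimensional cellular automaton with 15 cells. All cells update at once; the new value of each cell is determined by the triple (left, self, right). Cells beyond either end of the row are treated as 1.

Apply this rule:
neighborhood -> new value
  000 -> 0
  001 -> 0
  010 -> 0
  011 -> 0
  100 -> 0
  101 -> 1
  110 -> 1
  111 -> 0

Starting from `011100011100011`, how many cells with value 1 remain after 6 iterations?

iteration 1: 100100000100000
iteration 2: 100000000000000
iteration 3: 100000000000000  (fixed point — unchanged through iteration 6)
count of 1: 1

1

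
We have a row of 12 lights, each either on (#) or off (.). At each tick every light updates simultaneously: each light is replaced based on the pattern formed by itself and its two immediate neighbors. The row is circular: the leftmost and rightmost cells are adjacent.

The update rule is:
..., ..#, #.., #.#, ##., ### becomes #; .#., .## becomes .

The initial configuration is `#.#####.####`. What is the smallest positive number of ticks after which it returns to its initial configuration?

6

##.#####.###
###.#####.##
####.#####.#
#####.#####.
.#####.#####
#.#####.####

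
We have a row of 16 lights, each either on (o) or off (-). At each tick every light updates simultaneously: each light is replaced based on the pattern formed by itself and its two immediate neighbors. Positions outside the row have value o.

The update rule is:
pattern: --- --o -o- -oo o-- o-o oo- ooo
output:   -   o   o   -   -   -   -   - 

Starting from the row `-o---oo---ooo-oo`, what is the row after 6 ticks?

-o--oo-----oo--o

-o--o----o------
-o-oo---oo-----o
-o-----o------o-
-o----oo-----oo-
-o---o------o---
-o--oo-----oo--o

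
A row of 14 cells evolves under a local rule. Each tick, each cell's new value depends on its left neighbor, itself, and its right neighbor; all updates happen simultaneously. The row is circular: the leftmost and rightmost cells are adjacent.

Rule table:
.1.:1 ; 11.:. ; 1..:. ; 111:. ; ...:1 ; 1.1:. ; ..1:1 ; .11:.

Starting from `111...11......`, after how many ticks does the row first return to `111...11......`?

....11...11111
.111...11.....
1....11...1111
..111...11....
11....11...111
...111...11...
111....11...11
....111...11..
1111....11...1
.....111...11.
11111....11...
......111...11
.11111....11..
1......111...1
..11111....11.
11......111...
...11111....11
.11......111..
1...11111....1
..11......111.
11...11111....
...11......111
.11...11111...
1...11......11
..11...11111..
11...11......1
...11...11111.
111...11......

28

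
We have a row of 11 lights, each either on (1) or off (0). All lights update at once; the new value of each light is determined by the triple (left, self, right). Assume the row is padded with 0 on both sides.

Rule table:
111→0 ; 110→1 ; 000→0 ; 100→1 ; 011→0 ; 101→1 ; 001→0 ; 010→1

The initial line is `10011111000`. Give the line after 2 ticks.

01100000110

11000001100
01100000110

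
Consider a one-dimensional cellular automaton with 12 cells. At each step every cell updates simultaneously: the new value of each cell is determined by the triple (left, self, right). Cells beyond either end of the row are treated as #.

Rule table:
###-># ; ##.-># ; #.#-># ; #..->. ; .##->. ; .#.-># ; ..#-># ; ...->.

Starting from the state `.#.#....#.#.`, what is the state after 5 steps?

####...#####
####..#.####
####.###.###
#####.###.##
######.###.#

######.###.#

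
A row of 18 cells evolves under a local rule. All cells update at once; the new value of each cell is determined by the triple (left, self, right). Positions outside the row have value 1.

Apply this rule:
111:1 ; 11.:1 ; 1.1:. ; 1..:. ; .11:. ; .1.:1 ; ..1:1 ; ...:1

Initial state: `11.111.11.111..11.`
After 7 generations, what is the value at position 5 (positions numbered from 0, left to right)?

11..11..1..11.1.1.
11.1.1.11.1.1.1.1.
11.1.1..1.1.1.1.1.
11.1.1.11.1.1.1.1.  (repeats generation 2; period 2)
generation 7: 11.1.1..1.1.1.1.1.
position 5 holds 1

1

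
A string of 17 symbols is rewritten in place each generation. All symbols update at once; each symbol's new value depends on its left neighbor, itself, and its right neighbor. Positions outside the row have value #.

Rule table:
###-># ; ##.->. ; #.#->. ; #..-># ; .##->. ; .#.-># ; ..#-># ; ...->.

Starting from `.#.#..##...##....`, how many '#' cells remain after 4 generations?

.#.###..#.#..#..#
.#..#.###.######.
.####..#...####..
..##.####.#.##.##
count of #: 11

11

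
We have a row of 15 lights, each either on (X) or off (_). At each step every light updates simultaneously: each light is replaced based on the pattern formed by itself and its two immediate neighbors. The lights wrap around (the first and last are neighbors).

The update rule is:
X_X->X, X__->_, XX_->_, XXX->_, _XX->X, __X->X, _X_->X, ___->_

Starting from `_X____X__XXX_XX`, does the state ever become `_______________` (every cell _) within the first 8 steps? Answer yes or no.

XX___XX_XX__XX_
X___XX_XX__XX_X
___XX_XX__XX_XX
__XX_XX__XX_XX_
_XX_XX__XX_XX__
XX_XX__XX_XX___
X_XX__XX_XX___X
_XX__XX_XX___XX
step 8 is _XX__XX_XX___XX, still not uniform _

no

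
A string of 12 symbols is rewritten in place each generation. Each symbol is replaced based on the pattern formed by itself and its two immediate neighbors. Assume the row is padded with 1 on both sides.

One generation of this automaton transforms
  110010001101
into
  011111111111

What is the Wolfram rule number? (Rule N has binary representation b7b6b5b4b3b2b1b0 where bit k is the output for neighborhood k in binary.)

position 0: 111 → 0  (bit 7 = 0)
position 1: 110 → 1  (bit 6 = 1)
position 10: 101 → 1  (bit 5 = 1)
position 2: 100 → 1  (bit 4 = 1)
position 8: 011 → 1  (bit 3 = 1)
position 4: 010 → 1  (bit 2 = 1)
position 3: 001 → 1  (bit 1 = 1)
position 6: 000 → 1  (bit 0 = 1)
bits b7..b0 = 01111111 = 127

127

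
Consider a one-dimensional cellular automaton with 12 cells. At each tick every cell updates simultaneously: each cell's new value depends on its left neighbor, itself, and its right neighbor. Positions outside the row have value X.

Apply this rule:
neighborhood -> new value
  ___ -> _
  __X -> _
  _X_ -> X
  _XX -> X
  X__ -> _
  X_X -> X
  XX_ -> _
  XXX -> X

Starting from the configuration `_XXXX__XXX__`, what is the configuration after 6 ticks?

_______X____

tick 1: XXXX___XX___
tick 2: XXX____X____
tick 3: XX_____X____
tick 4: X______X____
tick 5: _______X____
tick 6: _______X____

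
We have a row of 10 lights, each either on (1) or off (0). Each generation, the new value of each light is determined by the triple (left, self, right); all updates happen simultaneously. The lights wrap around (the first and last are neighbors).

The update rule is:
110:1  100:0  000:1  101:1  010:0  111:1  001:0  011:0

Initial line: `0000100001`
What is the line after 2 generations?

0010100101

0110001100
0010100101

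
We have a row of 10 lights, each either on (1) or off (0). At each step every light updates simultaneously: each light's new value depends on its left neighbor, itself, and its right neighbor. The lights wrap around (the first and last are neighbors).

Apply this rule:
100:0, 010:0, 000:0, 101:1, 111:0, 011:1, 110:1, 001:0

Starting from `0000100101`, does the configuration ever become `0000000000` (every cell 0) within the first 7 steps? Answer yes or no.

0000000010
0000000000
all cells are 0 at step 2

yes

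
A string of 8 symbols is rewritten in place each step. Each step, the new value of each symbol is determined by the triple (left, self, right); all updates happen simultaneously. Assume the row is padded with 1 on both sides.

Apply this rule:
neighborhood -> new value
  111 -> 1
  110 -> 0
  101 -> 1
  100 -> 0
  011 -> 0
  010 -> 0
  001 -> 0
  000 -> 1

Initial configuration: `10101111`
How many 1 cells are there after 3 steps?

4

step 1: 01010111
step 2: 10101011
step 3: 01010101
count of 1: 4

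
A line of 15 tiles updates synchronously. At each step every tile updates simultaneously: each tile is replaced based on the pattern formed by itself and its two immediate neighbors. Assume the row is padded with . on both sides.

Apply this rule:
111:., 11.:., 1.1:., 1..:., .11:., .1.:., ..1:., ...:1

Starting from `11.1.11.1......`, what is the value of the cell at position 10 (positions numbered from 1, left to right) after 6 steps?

.

..........11111
111111111......
..........11111  (repeats step 1; period 2)
step 6: 111111111......
position 10 holds .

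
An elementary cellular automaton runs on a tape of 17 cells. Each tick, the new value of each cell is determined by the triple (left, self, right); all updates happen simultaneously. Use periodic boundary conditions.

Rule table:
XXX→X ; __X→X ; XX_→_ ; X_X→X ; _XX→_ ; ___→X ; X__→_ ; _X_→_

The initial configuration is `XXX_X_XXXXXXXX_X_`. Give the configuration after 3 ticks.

_X_X_X_X_XX_X_X_X

_X_X_X_XXXXXX_X_X
X_X_X_X_XXXX_X_X_
_X_X_X_X_XX_X_X_X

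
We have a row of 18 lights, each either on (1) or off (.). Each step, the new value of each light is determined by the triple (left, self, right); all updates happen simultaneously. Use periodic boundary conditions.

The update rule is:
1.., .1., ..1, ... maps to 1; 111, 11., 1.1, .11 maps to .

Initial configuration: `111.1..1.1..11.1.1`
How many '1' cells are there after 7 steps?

8

step 1: ....1111.111...1..
step 2: 1111........111111
step 3: ....11111111......
step 4: 1111........111111  (repeats step 2; period 2)
step 7: ....11111111......
count of 1: 8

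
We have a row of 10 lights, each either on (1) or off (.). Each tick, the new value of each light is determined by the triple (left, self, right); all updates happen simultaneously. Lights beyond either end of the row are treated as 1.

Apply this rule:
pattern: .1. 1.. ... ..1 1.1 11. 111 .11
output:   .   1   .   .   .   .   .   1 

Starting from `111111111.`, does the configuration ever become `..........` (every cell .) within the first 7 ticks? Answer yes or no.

..........
all cells are . at tick 1

yes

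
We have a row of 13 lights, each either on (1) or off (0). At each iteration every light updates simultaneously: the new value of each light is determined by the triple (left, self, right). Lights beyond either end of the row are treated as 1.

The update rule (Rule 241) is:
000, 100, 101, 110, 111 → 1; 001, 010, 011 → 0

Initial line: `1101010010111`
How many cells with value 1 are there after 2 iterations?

8

1110101001011
1111010100101
count of 1: 8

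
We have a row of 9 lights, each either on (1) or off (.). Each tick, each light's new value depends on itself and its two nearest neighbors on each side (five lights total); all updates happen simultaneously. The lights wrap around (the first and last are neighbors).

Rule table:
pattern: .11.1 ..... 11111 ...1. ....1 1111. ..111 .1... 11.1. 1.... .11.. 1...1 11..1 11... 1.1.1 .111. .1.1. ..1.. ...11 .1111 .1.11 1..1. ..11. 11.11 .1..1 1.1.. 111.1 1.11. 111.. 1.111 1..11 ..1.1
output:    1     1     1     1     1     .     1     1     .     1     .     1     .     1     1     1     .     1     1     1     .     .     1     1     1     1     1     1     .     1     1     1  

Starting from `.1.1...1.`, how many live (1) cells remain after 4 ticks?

5

tick 1: .1.111111
tick 2: .1.1111.1
tick 3: .1.11.1.1
tick 4: .1.11.1.1
count of 1: 5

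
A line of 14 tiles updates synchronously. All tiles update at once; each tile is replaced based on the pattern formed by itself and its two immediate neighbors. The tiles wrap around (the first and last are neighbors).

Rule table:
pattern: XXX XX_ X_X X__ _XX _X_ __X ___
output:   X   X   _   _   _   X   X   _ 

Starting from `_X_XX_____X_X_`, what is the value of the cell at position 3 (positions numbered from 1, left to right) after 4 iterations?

_

iteration 1: XX__X____XX_X_
iteration 2: _X_XX___X_X_X_
iteration 3: XX__X__XX_X_X_
iteration 4: _X_XX_X_X_X_X_
position 3 holds _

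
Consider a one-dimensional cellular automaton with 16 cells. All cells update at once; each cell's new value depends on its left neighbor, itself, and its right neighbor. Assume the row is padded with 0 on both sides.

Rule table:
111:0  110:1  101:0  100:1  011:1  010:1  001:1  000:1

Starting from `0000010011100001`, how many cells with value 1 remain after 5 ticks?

15

1111111110111111
1000000010100001
1111111110111111  (repeats tick 1; period 2)
tick 5: 1111111110111111
count of 1: 15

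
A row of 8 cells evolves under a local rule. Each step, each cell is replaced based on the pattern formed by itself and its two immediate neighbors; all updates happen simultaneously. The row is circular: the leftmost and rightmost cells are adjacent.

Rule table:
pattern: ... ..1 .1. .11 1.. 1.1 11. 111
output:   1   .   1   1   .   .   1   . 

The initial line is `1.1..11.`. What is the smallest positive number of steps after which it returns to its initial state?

1

1.1..11.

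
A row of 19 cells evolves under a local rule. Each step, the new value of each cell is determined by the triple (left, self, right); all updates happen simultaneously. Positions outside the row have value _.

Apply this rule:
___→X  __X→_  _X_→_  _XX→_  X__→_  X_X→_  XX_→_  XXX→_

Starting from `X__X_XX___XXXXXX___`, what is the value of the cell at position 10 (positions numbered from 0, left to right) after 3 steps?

________X________XX
XXXXXXX___XXXXXX___
________X________XX
position 10 holds _

_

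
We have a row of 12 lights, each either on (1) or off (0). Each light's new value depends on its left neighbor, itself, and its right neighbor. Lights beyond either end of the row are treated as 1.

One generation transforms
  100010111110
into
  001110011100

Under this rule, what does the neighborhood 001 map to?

1

At position 3 the neighborhood is 001; the next row has 1 there.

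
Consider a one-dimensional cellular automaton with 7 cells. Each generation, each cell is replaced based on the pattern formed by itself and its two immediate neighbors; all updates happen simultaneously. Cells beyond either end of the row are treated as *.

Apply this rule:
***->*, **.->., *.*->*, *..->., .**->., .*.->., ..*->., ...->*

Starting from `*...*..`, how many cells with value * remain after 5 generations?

1

..*....
....**.
.**...*
*...*..  (repeats generation 0; period 4)
generation 5: ..*....
count of *: 1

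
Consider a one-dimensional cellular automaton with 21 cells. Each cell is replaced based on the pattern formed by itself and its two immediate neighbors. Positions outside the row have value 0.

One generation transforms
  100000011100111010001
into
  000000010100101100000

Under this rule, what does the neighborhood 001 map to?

At position 6 the neighborhood is 001; the next row has 0 there.

0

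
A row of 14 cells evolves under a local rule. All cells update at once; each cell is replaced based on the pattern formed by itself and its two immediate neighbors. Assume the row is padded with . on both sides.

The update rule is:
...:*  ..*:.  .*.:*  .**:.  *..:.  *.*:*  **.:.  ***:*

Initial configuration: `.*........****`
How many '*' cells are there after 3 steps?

8

.*.******..**.
.**.****......
...*.**..*****
count of *: 8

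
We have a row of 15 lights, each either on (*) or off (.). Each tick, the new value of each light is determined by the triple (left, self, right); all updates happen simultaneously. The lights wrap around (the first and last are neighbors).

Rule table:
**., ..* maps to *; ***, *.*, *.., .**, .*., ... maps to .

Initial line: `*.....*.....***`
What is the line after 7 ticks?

tick 1: *....*.....*...
tick 2: ....*.....*...*
tick 3: ...*.....*...*.
tick 4: ..*.....*...*..
tick 5: .*.....*...*...
tick 6: *.....*...*....
tick 7: .....*...*....*

.....*...*....*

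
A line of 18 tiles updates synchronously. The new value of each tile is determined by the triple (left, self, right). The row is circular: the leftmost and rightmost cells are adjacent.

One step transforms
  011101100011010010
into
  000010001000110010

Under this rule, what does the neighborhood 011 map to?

At position 1 the neighborhood is 011; the next row has 0 there.

0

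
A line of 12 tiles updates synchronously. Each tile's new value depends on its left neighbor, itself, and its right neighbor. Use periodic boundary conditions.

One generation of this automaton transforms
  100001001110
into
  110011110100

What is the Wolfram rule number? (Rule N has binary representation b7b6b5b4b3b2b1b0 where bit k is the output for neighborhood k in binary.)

150

position 9: 111 → 1  (bit 7 = 1)
position 10: 110 → 0  (bit 6 = 0)
position 11: 101 → 0  (bit 5 = 0)
position 1: 100 → 1  (bit 4 = 1)
position 8: 011 → 0  (bit 3 = 0)
position 0: 010 → 1  (bit 2 = 1)
position 4: 001 → 1  (bit 1 = 1)
position 2: 000 → 0  (bit 0 = 0)
bits b7..b0 = 10010110 = 150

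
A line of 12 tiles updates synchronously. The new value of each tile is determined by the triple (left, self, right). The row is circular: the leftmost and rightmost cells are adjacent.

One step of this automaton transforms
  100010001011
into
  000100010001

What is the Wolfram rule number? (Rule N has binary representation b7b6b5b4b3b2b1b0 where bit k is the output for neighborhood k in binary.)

position 11: 111 → 1  (bit 7 = 1)
position 0: 110 → 0  (bit 6 = 0)
position 9: 101 → 0  (bit 5 = 0)
position 1: 100 → 0  (bit 4 = 0)
position 10: 011 → 0  (bit 3 = 0)
position 4: 010 → 0  (bit 2 = 0)
position 3: 001 → 1  (bit 1 = 1)
position 2: 000 → 0  (bit 0 = 0)
bits b7..b0 = 10000010 = 130

130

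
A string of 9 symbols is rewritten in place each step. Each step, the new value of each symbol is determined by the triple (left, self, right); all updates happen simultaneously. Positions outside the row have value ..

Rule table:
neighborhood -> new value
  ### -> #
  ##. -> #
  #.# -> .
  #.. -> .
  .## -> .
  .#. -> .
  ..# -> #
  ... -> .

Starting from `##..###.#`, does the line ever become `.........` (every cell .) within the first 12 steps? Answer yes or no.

yes

step 1: .#.#.##..
step 2: #.....#..
step 3: .....#...
step 4: ....#....
step 5: ...#.....
step 6: ..#......
step 7: .#.......
step 8: #........
step 9: .........
all cells are . at step 9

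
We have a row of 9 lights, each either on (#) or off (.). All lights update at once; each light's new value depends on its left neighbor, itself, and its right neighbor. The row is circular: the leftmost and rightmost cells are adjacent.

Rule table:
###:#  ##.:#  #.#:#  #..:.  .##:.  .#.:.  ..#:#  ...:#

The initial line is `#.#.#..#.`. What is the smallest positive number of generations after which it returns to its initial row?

9

.#.#..#.#
#.#..#.#.
.#..#.#.#
#..#.#.#.
..#.#.#.#
.#.#.#.#.
#.#.#.#..
.#.#.#..#
#.#.#..#.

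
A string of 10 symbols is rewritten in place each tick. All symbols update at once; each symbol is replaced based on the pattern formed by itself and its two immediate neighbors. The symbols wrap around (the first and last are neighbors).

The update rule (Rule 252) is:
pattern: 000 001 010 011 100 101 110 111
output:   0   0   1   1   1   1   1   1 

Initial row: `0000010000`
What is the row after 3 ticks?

0000011110

0000011000
0000011100
0000011110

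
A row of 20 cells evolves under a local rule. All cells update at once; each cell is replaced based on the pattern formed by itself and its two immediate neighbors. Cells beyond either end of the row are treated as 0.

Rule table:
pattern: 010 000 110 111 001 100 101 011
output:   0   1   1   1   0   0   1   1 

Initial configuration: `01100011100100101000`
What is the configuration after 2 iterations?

01110111101111000011

01101011100000010011
01110111101111000011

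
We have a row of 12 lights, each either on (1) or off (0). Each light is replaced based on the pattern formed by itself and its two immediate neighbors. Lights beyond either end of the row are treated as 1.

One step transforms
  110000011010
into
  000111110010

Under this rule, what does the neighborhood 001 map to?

1

At position 6 the neighborhood is 001; the next row has 1 there.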